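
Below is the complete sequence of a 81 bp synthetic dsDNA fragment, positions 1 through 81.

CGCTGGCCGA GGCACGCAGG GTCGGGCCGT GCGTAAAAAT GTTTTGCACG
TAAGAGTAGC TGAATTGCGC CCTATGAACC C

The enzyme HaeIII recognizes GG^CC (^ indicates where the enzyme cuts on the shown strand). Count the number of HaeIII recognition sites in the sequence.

GGCC occurs starting at positions 5, 25.
HaeIII cuts at 2 sites.

2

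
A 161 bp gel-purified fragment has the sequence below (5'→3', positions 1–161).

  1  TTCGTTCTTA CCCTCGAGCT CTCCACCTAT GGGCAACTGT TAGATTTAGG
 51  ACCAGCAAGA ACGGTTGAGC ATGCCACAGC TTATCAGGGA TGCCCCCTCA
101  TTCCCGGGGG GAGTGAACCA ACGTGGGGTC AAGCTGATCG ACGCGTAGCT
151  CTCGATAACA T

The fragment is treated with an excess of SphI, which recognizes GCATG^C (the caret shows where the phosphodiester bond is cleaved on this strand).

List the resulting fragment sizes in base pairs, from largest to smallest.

The SphI site (GCATGC) starts at position 69.
SphI cuts after base 5 of each site (before the last base), so after position 73.
Linear molecule, 1 cut → 2 fragments:
  1–73 → 73 bp
  74–161 → 88 bp
Sorted largest to smallest: 88, 73 bp.

88, 73 bp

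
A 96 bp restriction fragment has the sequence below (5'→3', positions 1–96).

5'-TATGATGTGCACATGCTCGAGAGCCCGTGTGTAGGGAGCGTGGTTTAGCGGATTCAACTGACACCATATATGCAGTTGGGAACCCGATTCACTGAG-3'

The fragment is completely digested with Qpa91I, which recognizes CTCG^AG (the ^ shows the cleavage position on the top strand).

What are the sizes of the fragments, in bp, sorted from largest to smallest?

The Qpa91I site (CTCGAG) starts at position 16.
Qpa91I cuts after base 4 of each site, so after position 19.
Linear molecule, 1 cut → 2 fragments:
  1–19 → 19 bp
  20–96 → 77 bp
Sorted largest to smallest: 77, 19 bp.

77, 19 bp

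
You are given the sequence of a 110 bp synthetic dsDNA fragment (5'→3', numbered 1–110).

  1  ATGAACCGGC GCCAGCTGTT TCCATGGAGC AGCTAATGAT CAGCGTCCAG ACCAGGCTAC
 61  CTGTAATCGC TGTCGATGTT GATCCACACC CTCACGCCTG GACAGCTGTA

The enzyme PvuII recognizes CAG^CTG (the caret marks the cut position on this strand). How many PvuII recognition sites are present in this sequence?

CAGCTG occurs starting at positions 13, 103.
PvuII cuts at 2 sites.

2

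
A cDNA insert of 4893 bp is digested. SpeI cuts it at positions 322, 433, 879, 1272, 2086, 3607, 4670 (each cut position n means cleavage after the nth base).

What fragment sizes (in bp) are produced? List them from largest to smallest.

1521, 1063, 814, 446, 393, 322, 223, 111 bp

Linear molecule, 7 cuts → 8 fragments:
  322 − 0 = 322 bp
  433 − 322 = 111 bp
  879 − 433 = 446 bp
  1272 − 879 = 393 bp
  2086 − 1272 = 814 bp
  3607 − 2086 = 1521 bp
  4670 − 3607 = 1063 bp
  4893 − 4670 = 223 bp
Sorted largest to smallest: 1521, 1063, 814, 446, 393, 322, 223, 111 bp.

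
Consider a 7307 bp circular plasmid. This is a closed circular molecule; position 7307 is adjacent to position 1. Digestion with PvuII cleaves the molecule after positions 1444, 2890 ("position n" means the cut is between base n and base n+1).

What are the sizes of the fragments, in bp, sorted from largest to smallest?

Circular molecule, 2 cuts → 2 fragments:
  2890 − 1444 = 1446 bp
  wrap: 7307 − 2890 + 1444 = 5861 bp
Sorted largest to smallest: 5861, 1446 bp.

5861, 1446 bp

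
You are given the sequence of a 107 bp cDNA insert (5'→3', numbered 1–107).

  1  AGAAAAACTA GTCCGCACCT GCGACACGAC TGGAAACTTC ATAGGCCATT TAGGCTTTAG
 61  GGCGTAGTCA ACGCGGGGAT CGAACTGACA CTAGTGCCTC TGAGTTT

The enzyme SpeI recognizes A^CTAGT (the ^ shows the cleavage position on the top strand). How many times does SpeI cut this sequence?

ACTAGT occurs starting at positions 7, 90.
SpeI cuts at 2 sites.

2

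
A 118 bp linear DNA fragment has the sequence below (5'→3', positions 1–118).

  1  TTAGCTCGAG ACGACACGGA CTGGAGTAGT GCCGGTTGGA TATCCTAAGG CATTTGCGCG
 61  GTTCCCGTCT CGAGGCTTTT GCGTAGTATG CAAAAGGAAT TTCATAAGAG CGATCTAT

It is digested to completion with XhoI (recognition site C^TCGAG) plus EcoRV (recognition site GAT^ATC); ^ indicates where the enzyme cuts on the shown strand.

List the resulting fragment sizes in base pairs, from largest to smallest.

XhoI sites (CTCGAG) start at positions 5, 69.
XhoI cuts after the first base of each site, so after positions 5, 69.
The EcoRV site (GATATC) starts at position 39.
EcoRV cuts after base 3 of each site, so after position 41.
Combined cut positions: 5, 41, 69.
Linear molecule, 3 cuts → 4 fragments:
  1–5 → 5 bp
  6–41 → 36 bp
  42–69 → 28 bp
  70–118 → 49 bp
Sorted largest to smallest: 49, 36, 28, 5 bp.

49, 36, 28, 5 bp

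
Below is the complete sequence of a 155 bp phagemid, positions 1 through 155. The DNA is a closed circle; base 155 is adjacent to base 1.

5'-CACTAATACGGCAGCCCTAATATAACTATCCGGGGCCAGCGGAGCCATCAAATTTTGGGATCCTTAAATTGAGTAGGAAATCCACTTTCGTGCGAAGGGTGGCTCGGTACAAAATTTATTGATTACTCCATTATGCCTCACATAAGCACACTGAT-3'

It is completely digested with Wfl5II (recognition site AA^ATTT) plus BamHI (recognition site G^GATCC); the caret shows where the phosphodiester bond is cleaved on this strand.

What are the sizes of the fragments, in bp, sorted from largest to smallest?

Wfl5II sites (AAATTT) start at positions 50, 112.
Wfl5II cuts after base 2 of each site, so after positions 51, 113.
The BamHI site (GGATCC) starts at position 58.
BamHI cuts after the first base of each site, so after position 58.
Combined cut positions: 51, 58, 113.
Circular molecule, 3 cuts → 3 fragments:
  52–58 → 7 bp
  59–113 → 55 bp
  114–155 then 1–51 → 42 + 51 = 93 bp
Sorted largest to smallest: 93, 55, 7 bp.

93, 55, 7 bp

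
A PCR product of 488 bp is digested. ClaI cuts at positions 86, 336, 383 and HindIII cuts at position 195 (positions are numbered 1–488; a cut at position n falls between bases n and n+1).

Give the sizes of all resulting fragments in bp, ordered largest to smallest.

141, 109, 105, 86, 47 bp

Combined cut positions (sorted): 86, 195, 336, 383.
Linear molecule, 4 cuts → 5 fragments:
  86 − 0 = 86 bp
  195 − 86 = 109 bp
  336 − 195 = 141 bp
  383 − 336 = 47 bp
  488 − 383 = 105 bp
Sorted largest to smallest: 141, 109, 105, 86, 47 bp.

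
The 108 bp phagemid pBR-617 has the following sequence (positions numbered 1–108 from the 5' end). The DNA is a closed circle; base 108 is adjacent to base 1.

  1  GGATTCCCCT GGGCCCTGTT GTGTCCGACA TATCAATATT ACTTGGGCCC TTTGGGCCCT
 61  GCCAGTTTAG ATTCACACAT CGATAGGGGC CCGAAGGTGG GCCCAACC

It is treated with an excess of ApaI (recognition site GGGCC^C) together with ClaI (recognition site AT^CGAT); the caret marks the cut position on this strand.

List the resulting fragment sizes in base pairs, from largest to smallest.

ApaI sites (GGGCCC) start at positions 11, 45, 54, 87, 99.
ApaI cuts after base 5 of each site (before the last base), so after positions 15, 49, 58, 91, 103.
The ClaI site (ATCGAT) starts at position 79.
ClaI cuts after base 2 of each site, so after position 80.
Combined cut positions: 15, 49, 58, 80, 91, 103.
Circular molecule, 6 cuts → 6 fragments:
  16–49 → 34 bp
  50–58 → 9 bp
  59–80 → 22 bp
  81–91 → 11 bp
  92–103 → 12 bp
  104–108 then 1–15 → 5 + 15 = 20 bp
Sorted largest to smallest: 34, 22, 20, 12, 11, 9 bp.

34, 22, 20, 12, 11, 9 bp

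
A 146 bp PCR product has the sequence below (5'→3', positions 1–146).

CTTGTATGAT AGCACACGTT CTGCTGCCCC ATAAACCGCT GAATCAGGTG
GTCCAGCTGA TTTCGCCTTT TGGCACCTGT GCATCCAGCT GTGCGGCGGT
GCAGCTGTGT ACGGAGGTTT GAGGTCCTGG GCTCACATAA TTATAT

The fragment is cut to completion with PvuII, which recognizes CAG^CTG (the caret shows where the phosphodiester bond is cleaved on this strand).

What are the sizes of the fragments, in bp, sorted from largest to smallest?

PvuII sites (CAGCTG) start at positions 54, 86, 102.
PvuII cuts after base 3 of each site, so after positions 56, 88, 104.
Linear molecule, 3 cuts → 4 fragments:
  1–56 → 56 bp
  57–88 → 32 bp
  89–104 → 16 bp
  105–146 → 42 bp
Sorted largest to smallest: 56, 42, 32, 16 bp.

56, 42, 32, 16 bp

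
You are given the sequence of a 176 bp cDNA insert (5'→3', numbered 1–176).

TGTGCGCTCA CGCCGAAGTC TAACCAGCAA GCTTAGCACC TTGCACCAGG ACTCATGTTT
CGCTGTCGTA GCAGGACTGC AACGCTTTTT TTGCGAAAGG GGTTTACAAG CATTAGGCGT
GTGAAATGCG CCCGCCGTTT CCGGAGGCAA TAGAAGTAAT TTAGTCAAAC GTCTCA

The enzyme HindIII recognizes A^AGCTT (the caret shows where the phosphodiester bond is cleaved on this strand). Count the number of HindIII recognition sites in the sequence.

1

AAGCTT occurs starting at position 29.
HindIII cuts at 1 site.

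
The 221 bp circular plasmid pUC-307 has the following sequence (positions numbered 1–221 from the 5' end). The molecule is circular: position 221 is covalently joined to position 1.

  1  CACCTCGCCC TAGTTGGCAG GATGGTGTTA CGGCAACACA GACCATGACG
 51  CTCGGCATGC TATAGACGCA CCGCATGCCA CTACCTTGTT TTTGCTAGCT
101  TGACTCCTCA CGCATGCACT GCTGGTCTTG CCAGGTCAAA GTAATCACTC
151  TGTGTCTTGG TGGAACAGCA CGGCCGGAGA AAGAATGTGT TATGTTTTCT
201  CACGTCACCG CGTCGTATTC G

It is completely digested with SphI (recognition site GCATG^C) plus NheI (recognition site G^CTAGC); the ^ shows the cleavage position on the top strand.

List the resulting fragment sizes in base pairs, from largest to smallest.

164, 22, 18, 17 bp

SphI sites (GCATGC) start at positions 55, 73, 112.
SphI cuts after base 5 of each site (before the last base), so after positions 59, 77, 116.
The NheI site (GCTAGC) starts at position 94.
NheI cuts after the first base of each site, so after position 94.
Combined cut positions: 59, 77, 94, 116.
Circular molecule, 4 cuts → 4 fragments:
  60–77 → 18 bp
  78–94 → 17 bp
  95–116 → 22 bp
  117–221 then 1–59 → 105 + 59 = 164 bp
Sorted largest to smallest: 164, 22, 18, 17 bp.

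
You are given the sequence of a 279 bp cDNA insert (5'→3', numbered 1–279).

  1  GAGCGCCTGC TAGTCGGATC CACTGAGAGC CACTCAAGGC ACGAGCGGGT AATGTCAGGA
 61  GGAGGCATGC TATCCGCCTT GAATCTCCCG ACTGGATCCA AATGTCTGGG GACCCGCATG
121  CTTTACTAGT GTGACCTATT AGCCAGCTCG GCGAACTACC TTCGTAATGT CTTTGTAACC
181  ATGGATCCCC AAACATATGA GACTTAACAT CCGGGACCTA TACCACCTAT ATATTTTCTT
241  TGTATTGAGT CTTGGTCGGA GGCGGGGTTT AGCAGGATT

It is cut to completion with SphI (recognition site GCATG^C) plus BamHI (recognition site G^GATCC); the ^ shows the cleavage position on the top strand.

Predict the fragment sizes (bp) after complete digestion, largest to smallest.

SphI sites (GCATGC) start at positions 65, 116.
SphI cuts after base 5 of each site (before the last base), so after positions 69, 120.
BamHI sites (GGATCC) start at positions 16, 94, 183.
BamHI cuts after the first base of each site, so after positions 16, 94, 183.
Combined cut positions: 16, 69, 94, 120, 183.
Linear molecule, 5 cuts → 6 fragments:
  1–16 → 16 bp
  17–69 → 53 bp
  70–94 → 25 bp
  95–120 → 26 bp
  121–183 → 63 bp
  184–279 → 96 bp
Sorted largest to smallest: 96, 63, 53, 26, 25, 16 bp.

96, 63, 53, 26, 25, 16 bp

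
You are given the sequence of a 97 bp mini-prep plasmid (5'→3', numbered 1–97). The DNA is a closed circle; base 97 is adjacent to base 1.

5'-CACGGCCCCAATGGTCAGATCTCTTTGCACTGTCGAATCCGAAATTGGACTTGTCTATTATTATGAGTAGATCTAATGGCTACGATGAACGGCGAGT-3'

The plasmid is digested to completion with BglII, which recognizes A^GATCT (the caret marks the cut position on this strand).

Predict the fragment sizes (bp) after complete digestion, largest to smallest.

BglII sites (AGATCT) start at positions 17, 69.
BglII cuts after the first base of each site, so after positions 17, 69.
Circular molecule, 2 cuts → 2 fragments:
  18–69 → 52 bp
  70–97 then 1–17 → 28 + 17 = 45 bp
Sorted largest to smallest: 52, 45 bp.

52, 45 bp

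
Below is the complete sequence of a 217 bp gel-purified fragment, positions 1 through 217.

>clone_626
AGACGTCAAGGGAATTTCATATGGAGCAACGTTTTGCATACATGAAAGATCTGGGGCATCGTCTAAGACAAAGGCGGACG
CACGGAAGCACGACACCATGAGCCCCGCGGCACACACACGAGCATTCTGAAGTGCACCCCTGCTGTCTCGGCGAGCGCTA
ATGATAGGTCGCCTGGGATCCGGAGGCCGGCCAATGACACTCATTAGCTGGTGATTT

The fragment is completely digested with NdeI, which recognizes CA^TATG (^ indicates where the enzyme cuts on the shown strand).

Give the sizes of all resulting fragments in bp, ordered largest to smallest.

198, 19 bp

The NdeI site (CATATG) starts at position 18.
NdeI cuts after base 2 of each site, so after position 19.
Linear molecule, 1 cut → 2 fragments:
  1–19 → 19 bp
  20–217 → 198 bp
Sorted largest to smallest: 198, 19 bp.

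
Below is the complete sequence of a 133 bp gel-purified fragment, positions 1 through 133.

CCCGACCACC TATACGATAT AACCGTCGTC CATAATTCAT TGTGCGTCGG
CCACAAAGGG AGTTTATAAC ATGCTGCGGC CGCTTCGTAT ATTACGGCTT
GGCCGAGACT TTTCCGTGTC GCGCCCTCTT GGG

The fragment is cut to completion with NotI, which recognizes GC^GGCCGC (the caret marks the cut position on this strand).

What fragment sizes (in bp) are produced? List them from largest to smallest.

77, 56 bp

The NotI site (GCGGCCGC) starts at position 76.
NotI cuts after base 2 of each site, so after position 77.
Linear molecule, 1 cut → 2 fragments:
  1–77 → 77 bp
  78–133 → 56 bp
Sorted largest to smallest: 77, 56 bp.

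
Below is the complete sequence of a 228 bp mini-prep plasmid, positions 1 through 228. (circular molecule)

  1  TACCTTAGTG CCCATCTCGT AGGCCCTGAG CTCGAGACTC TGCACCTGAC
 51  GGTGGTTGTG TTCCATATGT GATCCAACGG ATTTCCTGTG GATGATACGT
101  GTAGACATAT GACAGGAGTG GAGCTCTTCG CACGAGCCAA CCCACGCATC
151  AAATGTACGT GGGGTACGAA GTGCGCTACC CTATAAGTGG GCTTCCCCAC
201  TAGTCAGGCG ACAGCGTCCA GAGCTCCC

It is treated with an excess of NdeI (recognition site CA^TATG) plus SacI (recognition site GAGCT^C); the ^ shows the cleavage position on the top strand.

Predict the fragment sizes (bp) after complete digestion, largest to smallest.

NdeI sites (CATATG) start at positions 64, 106.
NdeI cuts after base 2 of each site, so after positions 65, 107.
SacI sites (GAGCTC) start at positions 28, 121, 221.
SacI cuts after base 5 of each site (before the last base), so after positions 32, 125, 225.
Combined cut positions: 32, 65, 107, 125, 225.
Circular molecule, 5 cuts → 5 fragments:
  33–65 → 33 bp
  66–107 → 42 bp
  108–125 → 18 bp
  126–225 → 100 bp
  226–228 then 1–32 → 3 + 32 = 35 bp
Sorted largest to smallest: 100, 42, 35, 33, 18 bp.

100, 42, 35, 33, 18 bp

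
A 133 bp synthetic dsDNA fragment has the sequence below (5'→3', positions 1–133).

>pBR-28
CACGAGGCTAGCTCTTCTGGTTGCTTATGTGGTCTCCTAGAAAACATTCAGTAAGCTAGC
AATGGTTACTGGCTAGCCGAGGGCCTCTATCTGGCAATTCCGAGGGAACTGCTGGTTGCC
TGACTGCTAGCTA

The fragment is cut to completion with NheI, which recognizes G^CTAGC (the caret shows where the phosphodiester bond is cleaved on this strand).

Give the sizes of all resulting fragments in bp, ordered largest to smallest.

54, 48, 17, 7, 7 bp

NheI sites (GCTAGC) start at positions 7, 55, 72, 126.
NheI cuts after the first base of each site, so after positions 7, 55, 72, 126.
Linear molecule, 4 cuts → 5 fragments:
  1–7 → 7 bp
  8–55 → 48 bp
  56–72 → 17 bp
  73–126 → 54 bp
  127–133 → 7 bp
Sorted largest to smallest: 54, 48, 17, 7, 7 bp.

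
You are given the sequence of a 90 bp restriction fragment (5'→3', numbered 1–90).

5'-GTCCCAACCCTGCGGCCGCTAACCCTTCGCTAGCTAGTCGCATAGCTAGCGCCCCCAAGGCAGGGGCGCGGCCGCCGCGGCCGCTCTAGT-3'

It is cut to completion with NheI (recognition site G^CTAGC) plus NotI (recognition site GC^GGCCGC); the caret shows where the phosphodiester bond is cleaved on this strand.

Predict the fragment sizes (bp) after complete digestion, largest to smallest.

24, 16, 16, 13, 12, 9 bp

NheI sites (GCTAGC) start at positions 29, 45.
NheI cuts after the first base of each site, so after positions 29, 45.
NotI sites (GCGGCCGC) start at positions 12, 68, 77.
NotI cuts after base 2 of each site, so after positions 13, 69, 78.
Combined cut positions: 13, 29, 45, 69, 78.
Linear molecule, 5 cuts → 6 fragments:
  1–13 → 13 bp
  14–29 → 16 bp
  30–45 → 16 bp
  46–69 → 24 bp
  70–78 → 9 bp
  79–90 → 12 bp
Sorted largest to smallest: 24, 16, 16, 13, 12, 9 bp.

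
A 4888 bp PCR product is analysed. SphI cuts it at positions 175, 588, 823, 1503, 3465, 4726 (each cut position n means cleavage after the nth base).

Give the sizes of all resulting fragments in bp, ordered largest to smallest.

1962, 1261, 680, 413, 235, 175, 162 bp

Linear molecule, 6 cuts → 7 fragments:
  175 − 0 = 175 bp
  588 − 175 = 413 bp
  823 − 588 = 235 bp
  1503 − 823 = 680 bp
  3465 − 1503 = 1962 bp
  4726 − 3465 = 1261 bp
  4888 − 4726 = 162 bp
Sorted largest to smallest: 1962, 1261, 680, 413, 235, 175, 162 bp.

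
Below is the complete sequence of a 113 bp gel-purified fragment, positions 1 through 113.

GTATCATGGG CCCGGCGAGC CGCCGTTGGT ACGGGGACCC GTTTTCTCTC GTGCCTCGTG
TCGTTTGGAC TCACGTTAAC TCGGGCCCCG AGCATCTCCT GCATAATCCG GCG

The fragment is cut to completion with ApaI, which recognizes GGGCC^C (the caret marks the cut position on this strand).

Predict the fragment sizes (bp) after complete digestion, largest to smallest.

ApaI sites (GGGCCC) start at positions 8, 83.
ApaI cuts after base 5 of each site (before the last base), so after positions 12, 87.
Linear molecule, 2 cuts → 3 fragments:
  1–12 → 12 bp
  13–87 → 75 bp
  88–113 → 26 bp
Sorted largest to smallest: 75, 26, 12 bp.

75, 26, 12 bp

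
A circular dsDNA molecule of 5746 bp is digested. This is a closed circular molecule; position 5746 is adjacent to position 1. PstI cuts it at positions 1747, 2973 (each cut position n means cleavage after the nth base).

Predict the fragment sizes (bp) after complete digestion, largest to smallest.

4520, 1226 bp

Circular molecule, 2 cuts → 2 fragments:
  2973 − 1747 = 1226 bp
  wrap: 5746 − 2973 + 1747 = 4520 bp
Sorted largest to smallest: 4520, 1226 bp.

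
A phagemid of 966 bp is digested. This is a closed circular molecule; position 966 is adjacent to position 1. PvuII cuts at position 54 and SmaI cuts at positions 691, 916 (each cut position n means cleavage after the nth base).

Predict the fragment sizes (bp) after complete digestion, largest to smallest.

637, 225, 104 bp

Combined cut positions (sorted): 54, 691, 916.
Circular molecule, 3 cuts → 3 fragments:
  691 − 54 = 637 bp
  916 − 691 = 225 bp
  wrap: 966 − 916 + 54 = 104 bp
Sorted largest to smallest: 637, 225, 104 bp.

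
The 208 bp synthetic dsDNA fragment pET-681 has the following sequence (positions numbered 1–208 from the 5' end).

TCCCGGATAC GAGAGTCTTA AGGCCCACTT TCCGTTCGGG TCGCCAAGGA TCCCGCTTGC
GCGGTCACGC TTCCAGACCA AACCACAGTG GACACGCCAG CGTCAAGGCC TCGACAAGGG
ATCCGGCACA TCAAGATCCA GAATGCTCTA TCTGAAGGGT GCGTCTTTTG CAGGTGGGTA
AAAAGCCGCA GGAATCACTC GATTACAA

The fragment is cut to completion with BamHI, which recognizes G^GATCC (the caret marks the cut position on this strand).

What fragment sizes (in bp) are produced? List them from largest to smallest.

BamHI sites (GGATCC) start at positions 48, 119.
BamHI cuts after the first base of each site, so after positions 48, 119.
Linear molecule, 2 cuts → 3 fragments:
  1–48 → 48 bp
  49–119 → 71 bp
  120–208 → 89 bp
Sorted largest to smallest: 89, 71, 48 bp.

89, 71, 48 bp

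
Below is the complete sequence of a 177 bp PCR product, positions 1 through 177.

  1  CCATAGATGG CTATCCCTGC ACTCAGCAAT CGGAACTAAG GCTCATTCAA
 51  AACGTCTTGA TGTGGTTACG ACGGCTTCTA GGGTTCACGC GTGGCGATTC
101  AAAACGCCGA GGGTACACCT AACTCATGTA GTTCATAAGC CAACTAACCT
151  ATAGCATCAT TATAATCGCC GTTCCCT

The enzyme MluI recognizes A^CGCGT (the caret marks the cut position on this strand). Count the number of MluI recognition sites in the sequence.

1

ACGCGT occurs starting at position 87.
MluI cuts at 1 site.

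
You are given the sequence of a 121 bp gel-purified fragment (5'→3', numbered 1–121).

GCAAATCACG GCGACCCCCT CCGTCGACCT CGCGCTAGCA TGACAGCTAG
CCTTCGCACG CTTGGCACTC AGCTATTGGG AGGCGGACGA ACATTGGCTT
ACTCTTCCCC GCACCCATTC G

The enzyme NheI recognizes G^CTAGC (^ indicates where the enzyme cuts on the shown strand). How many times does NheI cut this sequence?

2

GCTAGC occurs starting at positions 34, 46.
NheI cuts at 2 sites.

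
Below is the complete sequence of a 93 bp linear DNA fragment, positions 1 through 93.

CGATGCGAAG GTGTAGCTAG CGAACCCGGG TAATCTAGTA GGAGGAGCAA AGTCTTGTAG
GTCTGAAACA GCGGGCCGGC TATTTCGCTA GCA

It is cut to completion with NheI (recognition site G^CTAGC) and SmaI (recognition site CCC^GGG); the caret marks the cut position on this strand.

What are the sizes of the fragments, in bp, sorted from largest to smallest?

60, 16, 11, 6 bp

NheI sites (GCTAGC) start at positions 16, 87.
NheI cuts after the first base of each site, so after positions 16, 87.
The SmaI site (CCCGGG) starts at position 25.
SmaI cuts after base 3 of each site, so after position 27.
Combined cut positions: 16, 27, 87.
Linear molecule, 3 cuts → 4 fragments:
  1–16 → 16 bp
  17–27 → 11 bp
  28–87 → 60 bp
  88–93 → 6 bp
Sorted largest to smallest: 60, 16, 11, 6 bp.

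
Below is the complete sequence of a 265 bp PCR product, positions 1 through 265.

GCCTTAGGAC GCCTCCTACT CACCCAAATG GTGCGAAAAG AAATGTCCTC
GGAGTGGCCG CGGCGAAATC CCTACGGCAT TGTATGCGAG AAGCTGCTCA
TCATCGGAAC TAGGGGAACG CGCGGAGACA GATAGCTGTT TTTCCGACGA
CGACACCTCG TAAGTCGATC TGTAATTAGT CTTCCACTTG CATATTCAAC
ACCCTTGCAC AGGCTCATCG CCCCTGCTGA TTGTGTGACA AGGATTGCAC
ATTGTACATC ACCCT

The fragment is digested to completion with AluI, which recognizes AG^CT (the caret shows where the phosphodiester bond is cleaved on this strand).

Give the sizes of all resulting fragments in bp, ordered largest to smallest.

AluI sites (AGCT) start at positions 92, 134.
AluI cuts after base 2 of each site, so after positions 93, 135.
Linear molecule, 2 cuts → 3 fragments:
  1–93 → 93 bp
  94–135 → 42 bp
  136–265 → 130 bp
Sorted largest to smallest: 130, 93, 42 bp.

130, 93, 42 bp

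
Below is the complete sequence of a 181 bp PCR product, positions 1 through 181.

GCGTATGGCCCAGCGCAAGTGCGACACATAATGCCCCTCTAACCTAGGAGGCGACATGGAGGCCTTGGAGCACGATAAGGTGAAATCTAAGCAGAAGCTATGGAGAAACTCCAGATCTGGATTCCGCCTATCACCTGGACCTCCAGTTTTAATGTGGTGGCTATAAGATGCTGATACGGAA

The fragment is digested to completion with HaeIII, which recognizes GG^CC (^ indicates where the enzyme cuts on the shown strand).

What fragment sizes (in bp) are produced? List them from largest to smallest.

119, 54, 8 bp

HaeIII sites (GGCC) start at positions 7, 61.
HaeIII cuts after base 2 of each site, so after positions 8, 62.
Linear molecule, 2 cuts → 3 fragments:
  1–8 → 8 bp
  9–62 → 54 bp
  63–181 → 119 bp
Sorted largest to smallest: 119, 54, 8 bp.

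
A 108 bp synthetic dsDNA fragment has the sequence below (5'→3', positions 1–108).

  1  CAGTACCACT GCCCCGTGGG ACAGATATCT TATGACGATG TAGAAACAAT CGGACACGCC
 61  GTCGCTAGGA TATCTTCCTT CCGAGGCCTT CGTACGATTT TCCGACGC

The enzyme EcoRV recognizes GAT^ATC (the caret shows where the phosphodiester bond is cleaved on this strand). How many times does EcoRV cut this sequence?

GATATC occurs starting at positions 24, 69.
EcoRV cuts at 2 sites.

2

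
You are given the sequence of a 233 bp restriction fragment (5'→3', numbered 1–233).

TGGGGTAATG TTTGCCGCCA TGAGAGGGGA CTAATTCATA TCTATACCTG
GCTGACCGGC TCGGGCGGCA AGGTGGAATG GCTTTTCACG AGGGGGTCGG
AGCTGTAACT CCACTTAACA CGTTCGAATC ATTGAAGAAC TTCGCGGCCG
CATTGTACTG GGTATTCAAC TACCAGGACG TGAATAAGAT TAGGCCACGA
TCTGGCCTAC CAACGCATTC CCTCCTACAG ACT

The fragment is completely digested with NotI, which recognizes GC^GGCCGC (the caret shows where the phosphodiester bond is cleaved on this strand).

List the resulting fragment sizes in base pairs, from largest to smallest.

145, 88 bp

The NotI site (GCGGCCGC) starts at position 144.
NotI cuts after base 2 of each site, so after position 145.
Linear molecule, 1 cut → 2 fragments:
  1–145 → 145 bp
  146–233 → 88 bp
Sorted largest to smallest: 145, 88 bp.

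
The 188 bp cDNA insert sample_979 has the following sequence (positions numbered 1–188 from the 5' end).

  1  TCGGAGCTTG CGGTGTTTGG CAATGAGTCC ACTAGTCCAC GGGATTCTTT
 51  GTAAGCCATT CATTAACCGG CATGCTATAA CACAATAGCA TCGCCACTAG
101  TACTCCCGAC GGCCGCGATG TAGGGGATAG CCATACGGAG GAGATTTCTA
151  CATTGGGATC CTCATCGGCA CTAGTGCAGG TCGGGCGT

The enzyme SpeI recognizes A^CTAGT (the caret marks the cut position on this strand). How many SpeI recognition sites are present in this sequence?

ACTAGT occurs starting at positions 31, 96, 170.
SpeI cuts at 3 sites.

3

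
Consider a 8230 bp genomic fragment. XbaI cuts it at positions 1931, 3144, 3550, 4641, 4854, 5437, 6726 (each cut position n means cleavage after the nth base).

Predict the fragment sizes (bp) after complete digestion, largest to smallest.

1931, 1504, 1289, 1213, 1091, 583, 406, 213 bp

Linear molecule, 7 cuts → 8 fragments:
  1931 − 0 = 1931 bp
  3144 − 1931 = 1213 bp
  3550 − 3144 = 406 bp
  4641 − 3550 = 1091 bp
  4854 − 4641 = 213 bp
  5437 − 4854 = 583 bp
  6726 − 5437 = 1289 bp
  8230 − 6726 = 1504 bp
Sorted largest to smallest: 1931, 1504, 1289, 1213, 1091, 583, 406, 213 bp.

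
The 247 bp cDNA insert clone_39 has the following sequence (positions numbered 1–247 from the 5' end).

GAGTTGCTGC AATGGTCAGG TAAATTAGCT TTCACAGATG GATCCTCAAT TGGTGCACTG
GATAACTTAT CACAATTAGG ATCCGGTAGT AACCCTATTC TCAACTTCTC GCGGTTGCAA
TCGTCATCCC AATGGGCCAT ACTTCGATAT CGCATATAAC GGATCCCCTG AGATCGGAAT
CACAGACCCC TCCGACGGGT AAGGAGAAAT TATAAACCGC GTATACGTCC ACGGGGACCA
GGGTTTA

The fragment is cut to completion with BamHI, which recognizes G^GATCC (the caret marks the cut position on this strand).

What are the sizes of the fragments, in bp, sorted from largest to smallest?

BamHI sites (GGATCC) start at positions 40, 79, 161.
BamHI cuts after the first base of each site, so after positions 40, 79, 161.
Linear molecule, 3 cuts → 4 fragments:
  1–40 → 40 bp
  41–79 → 39 bp
  80–161 → 82 bp
  162–247 → 86 bp
Sorted largest to smallest: 86, 82, 40, 39 bp.

86, 82, 40, 39 bp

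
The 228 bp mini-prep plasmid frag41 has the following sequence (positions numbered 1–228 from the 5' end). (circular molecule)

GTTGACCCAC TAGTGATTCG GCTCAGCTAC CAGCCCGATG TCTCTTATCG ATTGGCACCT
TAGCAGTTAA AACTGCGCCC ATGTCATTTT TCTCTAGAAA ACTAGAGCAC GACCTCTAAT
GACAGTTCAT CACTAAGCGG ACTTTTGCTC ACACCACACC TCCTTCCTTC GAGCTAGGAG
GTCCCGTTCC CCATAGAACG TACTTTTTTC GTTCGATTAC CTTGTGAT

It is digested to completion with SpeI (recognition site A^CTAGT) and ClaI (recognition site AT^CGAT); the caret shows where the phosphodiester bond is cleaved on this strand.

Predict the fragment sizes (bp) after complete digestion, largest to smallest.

189, 39 bp

The SpeI site (ACTAGT) starts at position 9.
SpeI cuts after the first base of each site, so after position 9.
The ClaI site (ATCGAT) starts at position 47.
ClaI cuts after base 2 of each site, so after position 48.
Combined cut positions: 9, 48.
Circular molecule, 2 cuts → 2 fragments:
  10–48 → 39 bp
  49–228 then 1–9 → 180 + 9 = 189 bp
Sorted largest to smallest: 189, 39 bp.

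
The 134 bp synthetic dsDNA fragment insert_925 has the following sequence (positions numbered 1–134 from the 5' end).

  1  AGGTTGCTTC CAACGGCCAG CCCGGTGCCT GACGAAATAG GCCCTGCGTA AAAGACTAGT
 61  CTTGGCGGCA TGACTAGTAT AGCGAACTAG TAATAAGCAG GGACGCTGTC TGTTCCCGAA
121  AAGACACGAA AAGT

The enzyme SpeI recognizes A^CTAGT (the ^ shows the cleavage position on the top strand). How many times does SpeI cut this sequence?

ACTAGT occurs starting at positions 55, 73, 86.
SpeI cuts at 3 sites.

3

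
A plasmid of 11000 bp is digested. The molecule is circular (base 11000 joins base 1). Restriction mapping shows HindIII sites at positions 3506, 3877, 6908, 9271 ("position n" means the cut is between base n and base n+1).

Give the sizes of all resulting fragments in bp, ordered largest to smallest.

Circular molecule, 4 cuts → 4 fragments:
  3877 − 3506 = 371 bp
  6908 − 3877 = 3031 bp
  9271 − 6908 = 2363 bp
  wrap: 11000 − 9271 + 3506 = 5235 bp
Sorted largest to smallest: 5235, 3031, 2363, 371 bp.

5235, 3031, 2363, 371 bp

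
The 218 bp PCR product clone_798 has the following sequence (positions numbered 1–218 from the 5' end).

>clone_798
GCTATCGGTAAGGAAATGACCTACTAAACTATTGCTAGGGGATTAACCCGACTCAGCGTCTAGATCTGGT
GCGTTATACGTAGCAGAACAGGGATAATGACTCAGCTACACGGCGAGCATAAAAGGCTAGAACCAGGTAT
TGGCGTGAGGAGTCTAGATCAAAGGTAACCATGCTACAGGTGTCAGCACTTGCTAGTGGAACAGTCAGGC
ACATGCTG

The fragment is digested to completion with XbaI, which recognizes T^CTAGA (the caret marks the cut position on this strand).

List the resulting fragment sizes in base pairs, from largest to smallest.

94, 65, 59 bp

XbaI sites (TCTAGA) start at positions 59, 153.
XbaI cuts after the first base of each site, so after positions 59, 153.
Linear molecule, 2 cuts → 3 fragments:
  1–59 → 59 bp
  60–153 → 94 bp
  154–218 → 65 bp
Sorted largest to smallest: 94, 65, 59 bp.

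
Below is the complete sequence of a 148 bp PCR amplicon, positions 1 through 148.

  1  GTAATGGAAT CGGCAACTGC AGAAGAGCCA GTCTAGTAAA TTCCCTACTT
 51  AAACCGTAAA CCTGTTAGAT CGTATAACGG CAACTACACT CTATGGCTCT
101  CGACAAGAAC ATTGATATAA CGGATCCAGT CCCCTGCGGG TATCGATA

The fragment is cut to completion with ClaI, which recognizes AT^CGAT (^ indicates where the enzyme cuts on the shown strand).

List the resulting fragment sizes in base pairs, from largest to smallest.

143, 5 bp

The ClaI site (ATCGAT) starts at position 142.
ClaI cuts after base 2 of each site, so after position 143.
Linear molecule, 1 cut → 2 fragments:
  1–143 → 143 bp
  144–148 → 5 bp
Sorted largest to smallest: 143, 5 bp.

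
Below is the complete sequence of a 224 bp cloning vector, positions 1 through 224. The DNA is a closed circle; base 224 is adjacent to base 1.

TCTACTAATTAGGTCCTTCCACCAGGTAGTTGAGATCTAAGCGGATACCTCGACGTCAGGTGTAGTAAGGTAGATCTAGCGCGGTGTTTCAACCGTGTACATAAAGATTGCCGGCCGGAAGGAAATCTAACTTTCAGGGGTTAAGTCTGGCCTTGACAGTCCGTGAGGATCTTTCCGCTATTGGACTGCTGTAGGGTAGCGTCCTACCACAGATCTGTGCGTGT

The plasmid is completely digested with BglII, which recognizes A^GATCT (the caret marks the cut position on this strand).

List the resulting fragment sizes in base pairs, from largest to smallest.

BglII sites (AGATCT) start at positions 33, 72, 211.
BglII cuts after the first base of each site, so after positions 33, 72, 211.
Circular molecule, 3 cuts → 3 fragments:
  34–72 → 39 bp
  73–211 → 139 bp
  212–224 then 1–33 → 13 + 33 = 46 bp
Sorted largest to smallest: 139, 46, 39 bp.

139, 46, 39 bp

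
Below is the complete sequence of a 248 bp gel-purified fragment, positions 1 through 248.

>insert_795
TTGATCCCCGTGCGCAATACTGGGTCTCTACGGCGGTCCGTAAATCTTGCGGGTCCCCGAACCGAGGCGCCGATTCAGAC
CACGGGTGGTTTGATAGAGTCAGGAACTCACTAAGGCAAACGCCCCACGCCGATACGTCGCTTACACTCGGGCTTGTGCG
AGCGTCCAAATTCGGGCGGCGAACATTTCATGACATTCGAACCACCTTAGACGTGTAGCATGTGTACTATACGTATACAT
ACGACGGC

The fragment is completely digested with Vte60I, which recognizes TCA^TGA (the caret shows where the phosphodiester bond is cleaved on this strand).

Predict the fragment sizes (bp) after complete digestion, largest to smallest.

190, 58 bp

The Vte60I site (TCATGA) starts at position 188.
Vte60I cuts after base 3 of each site, so after position 190.
Linear molecule, 1 cut → 2 fragments:
  1–190 → 190 bp
  191–248 → 58 bp
Sorted largest to smallest: 190, 58 bp.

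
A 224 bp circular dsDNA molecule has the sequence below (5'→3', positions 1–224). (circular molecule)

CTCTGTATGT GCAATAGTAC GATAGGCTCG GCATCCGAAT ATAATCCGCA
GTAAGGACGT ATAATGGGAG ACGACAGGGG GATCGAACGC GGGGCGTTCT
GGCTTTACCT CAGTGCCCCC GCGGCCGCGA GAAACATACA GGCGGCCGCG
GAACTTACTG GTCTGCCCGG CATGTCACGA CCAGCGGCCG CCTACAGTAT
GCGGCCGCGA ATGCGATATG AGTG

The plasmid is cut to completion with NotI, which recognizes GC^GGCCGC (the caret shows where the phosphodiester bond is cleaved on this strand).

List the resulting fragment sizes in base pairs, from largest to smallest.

144, 42, 21, 17 bp

NotI sites (GCGGCCGC) start at positions 121, 142, 184, 201.
NotI cuts after base 2 of each site, so after positions 122, 143, 185, 202.
Circular molecule, 4 cuts → 4 fragments:
  123–143 → 21 bp
  144–185 → 42 bp
  186–202 → 17 bp
  203–224 then 1–122 → 22 + 122 = 144 bp
Sorted largest to smallest: 144, 42, 21, 17 bp.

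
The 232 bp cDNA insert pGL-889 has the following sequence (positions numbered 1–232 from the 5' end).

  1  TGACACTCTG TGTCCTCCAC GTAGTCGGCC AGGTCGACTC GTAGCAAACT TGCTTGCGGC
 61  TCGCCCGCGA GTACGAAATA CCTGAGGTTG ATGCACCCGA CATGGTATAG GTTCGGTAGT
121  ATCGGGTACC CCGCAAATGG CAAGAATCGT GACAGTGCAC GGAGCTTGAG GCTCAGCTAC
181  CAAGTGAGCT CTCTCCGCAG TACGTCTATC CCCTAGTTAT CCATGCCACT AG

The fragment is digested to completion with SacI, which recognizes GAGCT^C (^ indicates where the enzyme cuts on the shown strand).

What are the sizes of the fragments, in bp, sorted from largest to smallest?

190, 42 bp

The SacI site (GAGCTC) starts at position 186.
SacI cuts after base 5 of each site (before the last base), so after position 190.
Linear molecule, 1 cut → 2 fragments:
  1–190 → 190 bp
  191–232 → 42 bp
Sorted largest to smallest: 190, 42 bp.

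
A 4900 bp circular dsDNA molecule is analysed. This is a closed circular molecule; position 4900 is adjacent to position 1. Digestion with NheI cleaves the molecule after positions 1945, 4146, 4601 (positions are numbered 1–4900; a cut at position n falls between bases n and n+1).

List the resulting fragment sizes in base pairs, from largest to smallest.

Circular molecule, 3 cuts → 3 fragments:
  4146 − 1945 = 2201 bp
  4601 − 4146 = 455 bp
  wrap: 4900 − 4601 + 1945 = 2244 bp
Sorted largest to smallest: 2244, 2201, 455 bp.

2244, 2201, 455 bp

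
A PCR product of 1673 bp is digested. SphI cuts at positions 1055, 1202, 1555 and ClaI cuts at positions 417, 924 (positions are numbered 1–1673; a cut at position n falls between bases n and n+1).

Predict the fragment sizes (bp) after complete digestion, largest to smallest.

Combined cut positions (sorted): 417, 924, 1055, 1202, 1555.
Linear molecule, 5 cuts → 6 fragments:
  417 − 0 = 417 bp
  924 − 417 = 507 bp
  1055 − 924 = 131 bp
  1202 − 1055 = 147 bp
  1555 − 1202 = 353 bp
  1673 − 1555 = 118 bp
Sorted largest to smallest: 507, 417, 353, 147, 131, 118 bp.

507, 417, 353, 147, 131, 118 bp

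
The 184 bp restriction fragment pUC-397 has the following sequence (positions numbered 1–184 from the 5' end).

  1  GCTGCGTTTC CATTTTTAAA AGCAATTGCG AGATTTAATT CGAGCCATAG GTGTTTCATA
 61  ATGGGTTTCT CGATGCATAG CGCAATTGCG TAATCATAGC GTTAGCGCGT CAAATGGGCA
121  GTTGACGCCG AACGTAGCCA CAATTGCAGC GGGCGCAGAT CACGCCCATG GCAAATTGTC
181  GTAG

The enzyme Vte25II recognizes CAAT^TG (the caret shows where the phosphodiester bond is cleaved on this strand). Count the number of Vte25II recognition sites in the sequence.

CAATTG occurs starting at positions 23, 83, 141.
Vte25II cuts at 3 sites.

3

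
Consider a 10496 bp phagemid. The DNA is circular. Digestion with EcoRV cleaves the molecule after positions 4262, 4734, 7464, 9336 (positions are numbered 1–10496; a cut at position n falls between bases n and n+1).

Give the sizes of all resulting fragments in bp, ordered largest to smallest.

Circular molecule, 4 cuts → 4 fragments:
  4734 − 4262 = 472 bp
  7464 − 4734 = 2730 bp
  9336 − 7464 = 1872 bp
  wrap: 10496 − 9336 + 4262 = 5422 bp
Sorted largest to smallest: 5422, 2730, 1872, 472 bp.

5422, 2730, 1872, 472 bp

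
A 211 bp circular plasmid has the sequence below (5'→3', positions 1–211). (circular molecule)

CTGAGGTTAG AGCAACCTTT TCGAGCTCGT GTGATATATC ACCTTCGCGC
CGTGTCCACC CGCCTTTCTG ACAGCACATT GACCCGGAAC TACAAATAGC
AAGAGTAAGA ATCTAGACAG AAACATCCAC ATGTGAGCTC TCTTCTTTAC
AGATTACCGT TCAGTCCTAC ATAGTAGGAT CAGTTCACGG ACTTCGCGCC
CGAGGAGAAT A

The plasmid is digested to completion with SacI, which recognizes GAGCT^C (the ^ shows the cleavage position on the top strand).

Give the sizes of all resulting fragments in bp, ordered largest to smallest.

112, 99 bp

SacI sites (GAGCTC) start at positions 23, 135.
SacI cuts after base 5 of each site (before the last base), so after positions 27, 139.
Circular molecule, 2 cuts → 2 fragments:
  28–139 → 112 bp
  140–211 then 1–27 → 72 + 27 = 99 bp
Sorted largest to smallest: 112, 99 bp.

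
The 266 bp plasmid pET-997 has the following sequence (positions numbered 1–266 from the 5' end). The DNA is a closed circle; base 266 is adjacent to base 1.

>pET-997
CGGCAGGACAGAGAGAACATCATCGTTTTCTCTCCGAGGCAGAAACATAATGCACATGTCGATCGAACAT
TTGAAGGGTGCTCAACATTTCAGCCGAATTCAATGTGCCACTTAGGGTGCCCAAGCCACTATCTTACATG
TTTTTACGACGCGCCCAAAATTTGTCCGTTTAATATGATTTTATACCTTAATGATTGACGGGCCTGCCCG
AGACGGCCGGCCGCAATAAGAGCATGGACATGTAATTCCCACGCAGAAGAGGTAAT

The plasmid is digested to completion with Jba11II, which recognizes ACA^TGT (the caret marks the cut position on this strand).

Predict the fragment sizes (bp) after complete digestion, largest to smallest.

102, 82, 82 bp

Jba11II sites (ACATGT) start at positions 54, 136, 238.
Jba11II cuts after base 3 of each site, so after positions 56, 138, 240.
Circular molecule, 3 cuts → 3 fragments:
  57–138 → 82 bp
  139–240 → 102 bp
  241–266 then 1–56 → 26 + 56 = 82 bp
Sorted largest to smallest: 102, 82, 82 bp.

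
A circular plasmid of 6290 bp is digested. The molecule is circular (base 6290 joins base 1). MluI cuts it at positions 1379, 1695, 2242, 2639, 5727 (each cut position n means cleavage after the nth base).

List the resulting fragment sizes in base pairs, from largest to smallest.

3088, 1942, 547, 397, 316 bp

Circular molecule, 5 cuts → 5 fragments:
  1695 − 1379 = 316 bp
  2242 − 1695 = 547 bp
  2639 − 2242 = 397 bp
  5727 − 2639 = 3088 bp
  wrap: 6290 − 5727 + 1379 = 1942 bp
Sorted largest to smallest: 3088, 1942, 547, 397, 316 bp.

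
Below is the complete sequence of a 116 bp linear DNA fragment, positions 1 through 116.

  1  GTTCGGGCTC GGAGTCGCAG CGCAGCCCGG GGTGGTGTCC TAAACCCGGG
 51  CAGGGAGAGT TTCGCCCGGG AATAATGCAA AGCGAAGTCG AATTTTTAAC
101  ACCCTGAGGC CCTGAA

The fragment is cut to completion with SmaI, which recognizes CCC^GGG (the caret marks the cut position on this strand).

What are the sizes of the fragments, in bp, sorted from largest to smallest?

SmaI sites (CCCGGG) start at positions 26, 45, 65.
SmaI cuts after base 3 of each site, so after positions 28, 47, 67.
Linear molecule, 3 cuts → 4 fragments:
  1–28 → 28 bp
  29–47 → 19 bp
  48–67 → 20 bp
  68–116 → 49 bp
Sorted largest to smallest: 49, 28, 20, 19 bp.

49, 28, 20, 19 bp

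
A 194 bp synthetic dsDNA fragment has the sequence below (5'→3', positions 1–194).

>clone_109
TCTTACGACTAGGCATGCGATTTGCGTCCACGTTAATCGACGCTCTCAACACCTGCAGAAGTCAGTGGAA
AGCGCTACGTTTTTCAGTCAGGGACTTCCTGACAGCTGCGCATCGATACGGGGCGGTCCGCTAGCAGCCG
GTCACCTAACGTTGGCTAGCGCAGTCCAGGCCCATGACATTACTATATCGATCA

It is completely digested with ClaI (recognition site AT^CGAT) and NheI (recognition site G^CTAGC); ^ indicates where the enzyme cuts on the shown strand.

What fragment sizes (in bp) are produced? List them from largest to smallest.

ClaI sites (ATCGAT) start at positions 112, 187.
ClaI cuts after base 2 of each site, so after positions 113, 188.
NheI sites (GCTAGC) start at positions 130, 155.
NheI cuts after the first base of each site, so after positions 130, 155.
Combined cut positions: 113, 130, 155, 188.
Linear molecule, 4 cuts → 5 fragments:
  1–113 → 113 bp
  114–130 → 17 bp
  131–155 → 25 bp
  156–188 → 33 bp
  189–194 → 6 bp
Sorted largest to smallest: 113, 33, 25, 17, 6 bp.

113, 33, 25, 17, 6 bp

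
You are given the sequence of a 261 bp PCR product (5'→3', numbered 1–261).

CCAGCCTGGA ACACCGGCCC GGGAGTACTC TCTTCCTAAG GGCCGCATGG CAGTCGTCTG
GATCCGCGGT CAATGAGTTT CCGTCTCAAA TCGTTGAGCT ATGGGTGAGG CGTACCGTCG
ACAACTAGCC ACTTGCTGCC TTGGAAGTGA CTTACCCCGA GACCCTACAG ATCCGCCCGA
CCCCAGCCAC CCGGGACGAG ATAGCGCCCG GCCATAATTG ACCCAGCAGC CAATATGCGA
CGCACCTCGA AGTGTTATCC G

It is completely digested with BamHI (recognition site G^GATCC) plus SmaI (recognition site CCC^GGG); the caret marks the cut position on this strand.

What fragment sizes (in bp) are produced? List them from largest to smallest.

132, 69, 40, 20 bp

The BamHI site (GGATCC) starts at position 60.
BamHI cuts after the first base of each site, so after position 60.
SmaI sites (CCCGGG) start at positions 18, 190.
SmaI cuts after base 3 of each site, so after positions 20, 192.
Combined cut positions: 20, 60, 192.
Linear molecule, 3 cuts → 4 fragments:
  1–20 → 20 bp
  21–60 → 40 bp
  61–192 → 132 bp
  193–261 → 69 bp
Sorted largest to smallest: 132, 69, 40, 20 bp.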